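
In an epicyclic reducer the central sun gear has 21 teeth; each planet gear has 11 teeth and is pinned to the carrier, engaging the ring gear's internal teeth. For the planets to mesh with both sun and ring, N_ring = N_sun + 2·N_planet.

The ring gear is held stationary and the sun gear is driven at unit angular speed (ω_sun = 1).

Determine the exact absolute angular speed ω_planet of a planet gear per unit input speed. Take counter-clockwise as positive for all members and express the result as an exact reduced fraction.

N_ring = 21 + 2·11 = 43
21(ω_s−ω_c) = −43(ω_r−ω_c),  ω_r=0, ω_s=1
21(1−ω_c) = −43(0−ω_c)  ⇒  64ω_c = 21  ⇒  ω_c = 21/64
sun–planet: 21·(1−21/64) = −11·(ω_p−ω_c)  ⇒  ω_p−ω_c = −(21/11)·(43/64) = -903/704
ω_p = 21/64 − 903/704 = -21/22

-21/22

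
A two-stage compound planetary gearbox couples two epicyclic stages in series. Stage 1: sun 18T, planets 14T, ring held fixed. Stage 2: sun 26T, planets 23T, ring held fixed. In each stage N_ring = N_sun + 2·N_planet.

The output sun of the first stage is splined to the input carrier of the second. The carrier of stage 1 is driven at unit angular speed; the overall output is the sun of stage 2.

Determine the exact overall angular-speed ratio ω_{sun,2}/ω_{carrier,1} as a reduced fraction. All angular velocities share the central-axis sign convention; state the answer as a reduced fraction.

Stage 1: N_ring = 18 + 2·14 = 46
Stage 1: 18(ω_s−ω_c) = −46(ω_r−ω_c),  ω_r=0, ω_c=1
Stage 1: ω_s = 1 − (46/18)(0−1) = 32/9
  ⇒ ω_s¹/ω_c¹ = 32/9
Stage 2: N_ring = 26 + 2·23 = 72
Stage 2: 26(ω_s−ω_c) = −72(ω_r−ω_c),  ω_r=0, ω_c=1
Stage 2: ω_s = 1 − (72/26)(0−1) = 49/13
  ⇒ ω_s²/ω_c² = 49/13
Coupling ω_c² = ω_s¹ ⇒ overall = 32/9 × 49/13 = 1568/117

1568/117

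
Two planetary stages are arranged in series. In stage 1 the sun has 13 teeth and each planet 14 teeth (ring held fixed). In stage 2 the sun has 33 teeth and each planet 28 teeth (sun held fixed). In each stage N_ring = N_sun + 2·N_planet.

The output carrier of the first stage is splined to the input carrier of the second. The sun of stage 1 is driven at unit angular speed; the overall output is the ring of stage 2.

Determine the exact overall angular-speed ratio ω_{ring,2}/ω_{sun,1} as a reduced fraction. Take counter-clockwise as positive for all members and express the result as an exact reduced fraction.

Stage 1: N_ring = 13 + 2·14 = 41
Stage 1: 13(ω_s−ω_c) = −41(ω_r−ω_c),  ω_r=0, ω_s=1
Stage 1: 13(1−ω_c) = −41(0−ω_c)  ⇒  54ω_c = 13  ⇒  ω_c = 13/54
  ⇒ ω_c¹/ω_s¹ = 13/54
Stage 2: N_ring = 33 + 2·28 = 89
Stage 2: 33(ω_s−ω_c) = −89(ω_r−ω_c),  ω_s=0, ω_c=1
Stage 2: ω_r = 1 − (33/89)(0−1) = 122/89
  ⇒ ω_r²/ω_c² = 122/89
Coupling ω_c² = ω_c¹ ⇒ overall = 13/54 × 122/89 = 793/2403

793/2403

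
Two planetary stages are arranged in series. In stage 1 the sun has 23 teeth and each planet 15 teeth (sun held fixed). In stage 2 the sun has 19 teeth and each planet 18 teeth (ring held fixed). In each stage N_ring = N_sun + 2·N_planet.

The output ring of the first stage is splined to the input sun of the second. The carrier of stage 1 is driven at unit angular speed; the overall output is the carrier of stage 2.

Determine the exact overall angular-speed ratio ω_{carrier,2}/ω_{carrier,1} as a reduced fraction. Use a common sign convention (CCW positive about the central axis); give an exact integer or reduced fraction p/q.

722/1961

Stage 1: N_ring = 23 + 2·15 = 53
Stage 1: 23(ω_s−ω_c) = −53(ω_r−ω_c),  ω_s=0, ω_c=1
Stage 1: ω_r = 1 − (23/53)(0−1) = 76/53
  ⇒ ω_r¹/ω_c¹ = 76/53
Stage 2: N_ring = 19 + 2·18 = 55
Stage 2: 19(ω_s−ω_c) = −55(ω_r−ω_c),  ω_r=0, ω_s=1
Stage 2: 19(1−ω_c) = −55(0−ω_c)  ⇒  74ω_c = 19  ⇒  ω_c = 19/74
  ⇒ ω_c²/ω_s² = 19/74
Coupling ω_s² = ω_r¹ ⇒ overall = 76/53 × 19/74 = 722/1961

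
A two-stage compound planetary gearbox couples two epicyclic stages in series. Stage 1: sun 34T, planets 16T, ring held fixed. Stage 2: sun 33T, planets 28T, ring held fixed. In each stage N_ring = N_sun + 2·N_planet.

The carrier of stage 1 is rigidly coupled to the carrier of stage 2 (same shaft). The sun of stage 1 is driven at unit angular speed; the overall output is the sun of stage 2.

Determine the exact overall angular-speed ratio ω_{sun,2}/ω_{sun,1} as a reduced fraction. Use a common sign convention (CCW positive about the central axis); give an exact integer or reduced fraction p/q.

Stage 1: N_ring = 34 + 2·16 = 66
Stage 1: 34(ω_s−ω_c) = −66(ω_r−ω_c),  ω_r=0, ω_s=1
Stage 1: 34(1−ω_c) = −66(0−ω_c)  ⇒  100ω_c = 34  ⇒  ω_c = 17/50
  ⇒ ω_c¹/ω_s¹ = 17/50
Stage 2: N_ring = 33 + 2·28 = 89
Stage 2: 33(ω_s−ω_c) = −89(ω_r−ω_c),  ω_r=0, ω_c=1
Stage 2: ω_s = 1 − (89/33)(0−1) = 122/33
  ⇒ ω_s²/ω_c² = 122/33
Coupling ω_c² = ω_c¹ ⇒ overall = 17/50 × 122/33 = 1037/825

1037/825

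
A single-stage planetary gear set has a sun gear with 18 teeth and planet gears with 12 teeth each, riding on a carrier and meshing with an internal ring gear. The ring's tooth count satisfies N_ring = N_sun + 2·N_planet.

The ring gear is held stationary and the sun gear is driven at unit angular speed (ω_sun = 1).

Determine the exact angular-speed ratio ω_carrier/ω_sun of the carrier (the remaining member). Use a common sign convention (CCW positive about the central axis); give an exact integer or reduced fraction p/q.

N_ring = 18 + 2·12 = 42
18(ω_s−ω_c) = −42(ω_r−ω_c),  ω_r=0, ω_s=1
18(1−ω_c) = −42(0−ω_c)  ⇒  60ω_c = 18  ⇒  ω_c = 3/10
ω_c/ω_s = 3/10

3/10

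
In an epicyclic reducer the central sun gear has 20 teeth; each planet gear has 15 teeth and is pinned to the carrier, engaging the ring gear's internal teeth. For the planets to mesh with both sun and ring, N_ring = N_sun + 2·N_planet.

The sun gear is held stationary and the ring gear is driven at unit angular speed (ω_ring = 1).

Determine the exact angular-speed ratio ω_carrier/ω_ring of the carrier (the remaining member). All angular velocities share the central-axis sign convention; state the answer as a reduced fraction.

N_ring = 20 + 2·15 = 50
20(ω_s−ω_c) = −50(ω_r−ω_c),  ω_s=0, ω_r=1
20(0−ω_c) = −50(1−ω_c)  ⇒  70ω_c = 50  ⇒  ω_c = 5/7
ω_c/ω_r = 5/7

5/7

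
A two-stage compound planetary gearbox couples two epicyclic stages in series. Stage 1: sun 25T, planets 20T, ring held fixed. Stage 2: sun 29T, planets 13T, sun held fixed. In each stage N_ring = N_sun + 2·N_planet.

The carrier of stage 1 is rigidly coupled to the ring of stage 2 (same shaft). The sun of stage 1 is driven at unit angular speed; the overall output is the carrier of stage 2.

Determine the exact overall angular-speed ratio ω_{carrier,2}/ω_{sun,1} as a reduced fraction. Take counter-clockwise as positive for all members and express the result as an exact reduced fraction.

275/1512

Stage 1: N_ring = 25 + 2·20 = 65
Stage 1: 25(ω_s−ω_c) = −65(ω_r−ω_c),  ω_r=0, ω_s=1
Stage 1: 25(1−ω_c) = −65(0−ω_c)  ⇒  90ω_c = 25  ⇒  ω_c = 5/18
  ⇒ ω_c¹/ω_s¹ = 5/18
Stage 2: N_ring = 29 + 2·13 = 55
Stage 2: 29(ω_s−ω_c) = −55(ω_r−ω_c),  ω_s=0, ω_r=1
Stage 2: 29(0−ω_c) = −55(1−ω_c)  ⇒  84ω_c = 55  ⇒  ω_c = 55/84
  ⇒ ω_c²/ω_r² = 55/84
Coupling ω_r² = ω_c¹ ⇒ overall = 5/18 × 55/84 = 275/1512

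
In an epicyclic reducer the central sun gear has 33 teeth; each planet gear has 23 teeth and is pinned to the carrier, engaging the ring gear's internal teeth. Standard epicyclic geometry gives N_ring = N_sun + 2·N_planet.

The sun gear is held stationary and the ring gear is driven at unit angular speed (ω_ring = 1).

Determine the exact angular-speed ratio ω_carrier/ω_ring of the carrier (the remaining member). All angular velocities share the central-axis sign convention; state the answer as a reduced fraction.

N_ring = 33 + 2·23 = 79
33(ω_s−ω_c) = −79(ω_r−ω_c),  ω_s=0, ω_r=1
33(0−ω_c) = −79(1−ω_c)  ⇒  112ω_c = 79  ⇒  ω_c = 79/112
ω_c/ω_r = 79/112

79/112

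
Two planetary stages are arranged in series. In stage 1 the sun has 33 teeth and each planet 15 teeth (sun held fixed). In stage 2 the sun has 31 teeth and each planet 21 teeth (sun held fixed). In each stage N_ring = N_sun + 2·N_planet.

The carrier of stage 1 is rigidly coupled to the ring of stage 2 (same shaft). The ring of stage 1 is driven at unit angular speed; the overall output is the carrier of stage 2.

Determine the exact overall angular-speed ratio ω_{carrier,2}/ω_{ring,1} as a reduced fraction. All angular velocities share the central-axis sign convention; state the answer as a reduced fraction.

1533/3328

Stage 1: N_ring = 33 + 2·15 = 63
Stage 1: 33(ω_s−ω_c) = −63(ω_r−ω_c),  ω_s=0, ω_r=1
Stage 1: 33(0−ω_c) = −63(1−ω_c)  ⇒  96ω_c = 63  ⇒  ω_c = 21/32
  ⇒ ω_c¹/ω_r¹ = 21/32
Stage 2: N_ring = 31 + 2·21 = 73
Stage 2: 31(ω_s−ω_c) = −73(ω_r−ω_c),  ω_s=0, ω_r=1
Stage 2: 31(0−ω_c) = −73(1−ω_c)  ⇒  104ω_c = 73  ⇒  ω_c = 73/104
  ⇒ ω_c²/ω_r² = 73/104
Coupling ω_r² = ω_c¹ ⇒ overall = 21/32 × 73/104 = 1533/3328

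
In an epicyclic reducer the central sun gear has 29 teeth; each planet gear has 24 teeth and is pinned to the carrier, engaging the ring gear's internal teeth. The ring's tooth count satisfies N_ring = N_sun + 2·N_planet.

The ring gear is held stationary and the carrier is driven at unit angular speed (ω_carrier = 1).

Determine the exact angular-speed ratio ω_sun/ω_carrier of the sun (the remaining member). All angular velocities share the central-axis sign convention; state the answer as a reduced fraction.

N_ring = 29 + 2·24 = 77
29(ω_s−ω_c) = −77(ω_r−ω_c),  ω_r=0, ω_c=1
ω_s = 1 − (77/29)(0−1) = 106/29
ω_s/ω_c = 106/29

106/29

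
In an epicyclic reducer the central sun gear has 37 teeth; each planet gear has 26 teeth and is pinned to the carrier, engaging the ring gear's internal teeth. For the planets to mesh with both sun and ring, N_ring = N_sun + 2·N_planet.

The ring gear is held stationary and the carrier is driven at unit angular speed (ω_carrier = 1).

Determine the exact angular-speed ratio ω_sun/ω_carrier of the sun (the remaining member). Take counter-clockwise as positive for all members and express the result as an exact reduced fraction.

N_ring = 37 + 2·26 = 89
37(ω_s−ω_c) = −89(ω_r−ω_c),  ω_r=0, ω_c=1
ω_s = 1 − (89/37)(0−1) = 126/37
ω_s/ω_c = 126/37

126/37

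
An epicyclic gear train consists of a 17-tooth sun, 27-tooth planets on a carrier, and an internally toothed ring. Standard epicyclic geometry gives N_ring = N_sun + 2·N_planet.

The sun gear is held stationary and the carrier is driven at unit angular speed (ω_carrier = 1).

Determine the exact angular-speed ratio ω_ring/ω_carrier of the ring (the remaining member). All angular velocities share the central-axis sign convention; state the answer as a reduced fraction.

88/71

N_ring = 17 + 2·27 = 71
17(ω_s−ω_c) = −71(ω_r−ω_c),  ω_s=0, ω_c=1
ω_r = 1 − (17/71)(0−1) = 88/71
ω_r/ω_c = 88/71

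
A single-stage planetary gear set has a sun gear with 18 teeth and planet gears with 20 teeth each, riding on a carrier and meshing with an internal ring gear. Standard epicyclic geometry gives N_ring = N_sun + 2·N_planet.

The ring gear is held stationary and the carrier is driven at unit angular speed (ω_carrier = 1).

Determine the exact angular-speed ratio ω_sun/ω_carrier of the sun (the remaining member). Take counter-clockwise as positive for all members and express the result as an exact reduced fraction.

N_ring = 18 + 2·20 = 58
18(ω_s−ω_c) = −58(ω_r−ω_c),  ω_r=0, ω_c=1
ω_s = 1 − (58/18)(0−1) = 38/9
ω_s/ω_c = 38/9

38/9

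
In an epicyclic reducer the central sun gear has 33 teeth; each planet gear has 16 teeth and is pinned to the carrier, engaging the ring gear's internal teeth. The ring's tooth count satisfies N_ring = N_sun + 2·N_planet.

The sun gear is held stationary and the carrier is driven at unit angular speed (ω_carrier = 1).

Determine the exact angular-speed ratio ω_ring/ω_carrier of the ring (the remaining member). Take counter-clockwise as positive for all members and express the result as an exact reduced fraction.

N_ring = 33 + 2·16 = 65
33(ω_s−ω_c) = −65(ω_r−ω_c),  ω_s=0, ω_c=1
ω_r = 1 − (33/65)(0−1) = 98/65
ω_r/ω_c = 98/65

98/65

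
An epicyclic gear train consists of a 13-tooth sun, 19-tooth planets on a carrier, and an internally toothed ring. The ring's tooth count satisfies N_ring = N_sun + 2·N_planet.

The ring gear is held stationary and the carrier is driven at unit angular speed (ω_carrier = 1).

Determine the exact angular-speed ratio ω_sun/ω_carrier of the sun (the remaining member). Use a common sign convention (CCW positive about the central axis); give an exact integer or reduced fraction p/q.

64/13

N_ring = 13 + 2·19 = 51
13(ω_s−ω_c) = −51(ω_r−ω_c),  ω_r=0, ω_c=1
ω_s = 1 − (51/13)(0−1) = 64/13
ω_s/ω_c = 64/13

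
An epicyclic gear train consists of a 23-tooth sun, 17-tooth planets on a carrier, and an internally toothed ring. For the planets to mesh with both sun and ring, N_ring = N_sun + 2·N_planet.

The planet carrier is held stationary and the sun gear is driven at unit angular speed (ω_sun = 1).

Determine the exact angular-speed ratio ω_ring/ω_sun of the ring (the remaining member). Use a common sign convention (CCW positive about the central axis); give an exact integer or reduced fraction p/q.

N_ring = 23 + 2·17 = 57
23(ω_s−ω_c) = −57(ω_r−ω_c),  ω_c=0, ω_s=1
ω_r = 0 − (23/57)(1−0) = -23/57
ω_r/ω_s = -23/57

-23/57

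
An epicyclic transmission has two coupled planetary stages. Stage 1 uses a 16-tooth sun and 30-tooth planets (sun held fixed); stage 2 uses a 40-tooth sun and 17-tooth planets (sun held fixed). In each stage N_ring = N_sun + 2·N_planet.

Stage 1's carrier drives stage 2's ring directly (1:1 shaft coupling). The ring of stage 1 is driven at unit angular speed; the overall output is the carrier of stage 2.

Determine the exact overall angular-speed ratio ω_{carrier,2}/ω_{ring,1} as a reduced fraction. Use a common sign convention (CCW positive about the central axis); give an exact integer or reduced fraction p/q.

37/69

Stage 1: N_ring = 16 + 2·30 = 76
Stage 1: 16(ω_s−ω_c) = −76(ω_r−ω_c),  ω_s=0, ω_r=1
Stage 1: 16(0−ω_c) = −76(1−ω_c)  ⇒  92ω_c = 76  ⇒  ω_c = 19/23
  ⇒ ω_c¹/ω_r¹ = 19/23
Stage 2: N_ring = 40 + 2·17 = 74
Stage 2: 40(ω_s−ω_c) = −74(ω_r−ω_c),  ω_s=0, ω_r=1
Stage 2: 40(0−ω_c) = −74(1−ω_c)  ⇒  114ω_c = 74  ⇒  ω_c = 37/57
  ⇒ ω_c²/ω_r² = 37/57
Coupling ω_r² = ω_c¹ ⇒ overall = 19/23 × 37/57 = 37/69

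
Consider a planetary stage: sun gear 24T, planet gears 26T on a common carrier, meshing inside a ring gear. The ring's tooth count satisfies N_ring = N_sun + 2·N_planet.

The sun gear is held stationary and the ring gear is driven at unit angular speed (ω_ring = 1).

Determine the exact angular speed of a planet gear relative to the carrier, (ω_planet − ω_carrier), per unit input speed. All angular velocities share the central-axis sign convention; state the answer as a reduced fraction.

228/325

N_ring = 24 + 2·26 = 76
24(ω_s−ω_c) = −76(ω_r−ω_c),  ω_s=0, ω_r=1
24(0−ω_c) = −76(1−ω_c)  ⇒  100ω_c = 76  ⇒  ω_c = 19/25
sun–planet: 24·(0−19/25) = −26·(ω_p−ω_c)  ⇒  ω_p−ω_c = −(24/26)·(-19/25) = 228/325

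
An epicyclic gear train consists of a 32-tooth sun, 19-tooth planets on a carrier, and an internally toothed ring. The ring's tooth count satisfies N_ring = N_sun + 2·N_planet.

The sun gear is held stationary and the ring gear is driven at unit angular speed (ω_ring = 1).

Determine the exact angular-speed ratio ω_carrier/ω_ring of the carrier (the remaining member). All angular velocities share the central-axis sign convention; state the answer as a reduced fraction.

N_ring = 32 + 2·19 = 70
32(ω_s−ω_c) = −70(ω_r−ω_c),  ω_s=0, ω_r=1
32(0−ω_c) = −70(1−ω_c)  ⇒  102ω_c = 70  ⇒  ω_c = 35/51
ω_c/ω_r = 35/51

35/51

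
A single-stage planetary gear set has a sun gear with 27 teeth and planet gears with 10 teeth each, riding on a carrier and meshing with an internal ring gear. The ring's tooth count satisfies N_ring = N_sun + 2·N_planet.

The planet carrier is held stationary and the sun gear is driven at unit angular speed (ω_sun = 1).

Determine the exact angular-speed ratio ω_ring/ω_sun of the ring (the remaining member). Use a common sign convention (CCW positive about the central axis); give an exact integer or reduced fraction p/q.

N_ring = 27 + 2·10 = 47
27(ω_s−ω_c) = −47(ω_r−ω_c),  ω_c=0, ω_s=1
ω_r = 0 − (27/47)(1−0) = -27/47
ω_r/ω_s = -27/47

-27/47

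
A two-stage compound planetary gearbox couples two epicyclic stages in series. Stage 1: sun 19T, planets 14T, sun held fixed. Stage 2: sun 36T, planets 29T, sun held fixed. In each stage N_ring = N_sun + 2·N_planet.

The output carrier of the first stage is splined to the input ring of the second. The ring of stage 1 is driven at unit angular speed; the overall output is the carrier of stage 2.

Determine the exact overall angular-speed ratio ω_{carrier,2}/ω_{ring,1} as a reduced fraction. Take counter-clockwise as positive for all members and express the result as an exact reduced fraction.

Stage 1: N_ring = 19 + 2·14 = 47
Stage 1: 19(ω_s−ω_c) = −47(ω_r−ω_c),  ω_s=0, ω_r=1
Stage 1: 19(0−ω_c) = −47(1−ω_c)  ⇒  66ω_c = 47  ⇒  ω_c = 47/66
  ⇒ ω_c¹/ω_r¹ = 47/66
Stage 2: N_ring = 36 + 2·29 = 94
Stage 2: 36(ω_s−ω_c) = −94(ω_r−ω_c),  ω_s=0, ω_r=1
Stage 2: 36(0−ω_c) = −94(1−ω_c)  ⇒  130ω_c = 94  ⇒  ω_c = 47/65
  ⇒ ω_c²/ω_r² = 47/65
Coupling ω_r² = ω_c¹ ⇒ overall = 47/66 × 47/65 = 2209/4290

2209/4290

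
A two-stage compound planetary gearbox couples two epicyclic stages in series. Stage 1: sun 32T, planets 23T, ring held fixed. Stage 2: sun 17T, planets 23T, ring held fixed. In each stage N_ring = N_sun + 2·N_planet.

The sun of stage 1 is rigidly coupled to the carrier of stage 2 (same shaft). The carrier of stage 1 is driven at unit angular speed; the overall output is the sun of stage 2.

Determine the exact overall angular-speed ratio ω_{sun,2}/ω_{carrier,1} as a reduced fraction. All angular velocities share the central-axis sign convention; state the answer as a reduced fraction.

275/17

Stage 1: N_ring = 32 + 2·23 = 78
Stage 1: 32(ω_s−ω_c) = −78(ω_r−ω_c),  ω_r=0, ω_c=1
Stage 1: ω_s = 1 − (78/32)(0−1) = 55/16
  ⇒ ω_s¹/ω_c¹ = 55/16
Stage 2: N_ring = 17 + 2·23 = 63
Stage 2: 17(ω_s−ω_c) = −63(ω_r−ω_c),  ω_r=0, ω_c=1
Stage 2: ω_s = 1 − (63/17)(0−1) = 80/17
  ⇒ ω_s²/ω_c² = 80/17
Coupling ω_c² = ω_s¹ ⇒ overall = 55/16 × 80/17 = 275/17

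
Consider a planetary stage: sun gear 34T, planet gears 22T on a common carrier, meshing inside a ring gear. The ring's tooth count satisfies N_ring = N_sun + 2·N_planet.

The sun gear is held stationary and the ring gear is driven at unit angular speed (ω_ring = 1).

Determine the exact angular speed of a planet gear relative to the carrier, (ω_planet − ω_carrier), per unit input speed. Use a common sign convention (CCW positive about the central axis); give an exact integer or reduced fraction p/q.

N_ring = 34 + 2·22 = 78
34(ω_s−ω_c) = −78(ω_r−ω_c),  ω_s=0, ω_r=1
34(0−ω_c) = −78(1−ω_c)  ⇒  112ω_c = 78  ⇒  ω_c = 39/56
sun–planet: 34·(0−39/56) = −22·(ω_p−ω_c)  ⇒  ω_p−ω_c = −(34/22)·(-39/56) = 663/616

663/616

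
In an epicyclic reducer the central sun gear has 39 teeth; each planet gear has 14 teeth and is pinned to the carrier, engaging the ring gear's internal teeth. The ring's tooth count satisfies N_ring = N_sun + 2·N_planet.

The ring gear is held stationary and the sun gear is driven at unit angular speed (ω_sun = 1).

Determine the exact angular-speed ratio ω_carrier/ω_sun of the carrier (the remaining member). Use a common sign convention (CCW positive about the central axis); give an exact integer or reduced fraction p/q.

39/106

N_ring = 39 + 2·14 = 67
39(ω_s−ω_c) = −67(ω_r−ω_c),  ω_r=0, ω_s=1
39(1−ω_c) = −67(0−ω_c)  ⇒  106ω_c = 39  ⇒  ω_c = 39/106
ω_c/ω_s = 39/106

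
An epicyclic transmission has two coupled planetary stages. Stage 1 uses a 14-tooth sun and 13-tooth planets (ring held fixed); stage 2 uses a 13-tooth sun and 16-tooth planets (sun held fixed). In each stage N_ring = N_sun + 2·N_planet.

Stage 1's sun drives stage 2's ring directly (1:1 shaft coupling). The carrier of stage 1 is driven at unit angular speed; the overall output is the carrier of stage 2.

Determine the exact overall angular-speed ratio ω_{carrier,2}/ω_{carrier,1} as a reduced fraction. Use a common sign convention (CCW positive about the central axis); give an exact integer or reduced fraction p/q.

1215/406

Stage 1: N_ring = 14 + 2·13 = 40
Stage 1: 14(ω_s−ω_c) = −40(ω_r−ω_c),  ω_r=0, ω_c=1
Stage 1: ω_s = 1 − (40/14)(0−1) = 27/7
  ⇒ ω_s¹/ω_c¹ = 27/7
Stage 2: N_ring = 13 + 2·16 = 45
Stage 2: 13(ω_s−ω_c) = −45(ω_r−ω_c),  ω_s=0, ω_r=1
Stage 2: 13(0−ω_c) = −45(1−ω_c)  ⇒  58ω_c = 45  ⇒  ω_c = 45/58
  ⇒ ω_c²/ω_r² = 45/58
Coupling ω_r² = ω_s¹ ⇒ overall = 27/7 × 45/58 = 1215/406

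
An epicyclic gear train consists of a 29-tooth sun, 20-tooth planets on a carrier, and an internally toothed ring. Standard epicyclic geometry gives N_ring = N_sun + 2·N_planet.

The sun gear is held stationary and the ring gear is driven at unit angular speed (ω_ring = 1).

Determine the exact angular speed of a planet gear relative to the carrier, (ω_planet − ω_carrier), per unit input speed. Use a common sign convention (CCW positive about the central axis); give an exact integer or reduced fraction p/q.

N_ring = 29 + 2·20 = 69
29(ω_s−ω_c) = −69(ω_r−ω_c),  ω_s=0, ω_r=1
29(0−ω_c) = −69(1−ω_c)  ⇒  98ω_c = 69  ⇒  ω_c = 69/98
sun–planet: 29·(0−69/98) = −20·(ω_p−ω_c)  ⇒  ω_p−ω_c = −(29/20)·(-69/98) = 2001/1960

2001/1960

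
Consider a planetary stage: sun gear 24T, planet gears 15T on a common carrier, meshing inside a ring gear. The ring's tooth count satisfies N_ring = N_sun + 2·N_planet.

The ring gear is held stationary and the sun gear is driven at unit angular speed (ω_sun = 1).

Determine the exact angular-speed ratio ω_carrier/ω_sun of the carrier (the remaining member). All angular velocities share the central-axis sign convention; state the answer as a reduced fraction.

4/13

N_ring = 24 + 2·15 = 54
24(ω_s−ω_c) = −54(ω_r−ω_c),  ω_r=0, ω_s=1
24(1−ω_c) = −54(0−ω_c)  ⇒  78ω_c = 24  ⇒  ω_c = 4/13
ω_c/ω_s = 4/13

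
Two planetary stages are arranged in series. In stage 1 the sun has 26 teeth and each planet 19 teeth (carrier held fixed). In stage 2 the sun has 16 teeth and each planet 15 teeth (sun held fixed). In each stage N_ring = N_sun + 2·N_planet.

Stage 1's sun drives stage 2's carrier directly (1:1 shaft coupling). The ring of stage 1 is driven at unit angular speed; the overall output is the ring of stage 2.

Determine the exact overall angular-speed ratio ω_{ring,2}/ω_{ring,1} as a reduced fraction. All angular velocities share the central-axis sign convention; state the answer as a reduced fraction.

Stage 1: N_ring = 26 + 2·19 = 64
Stage 1: 26(ω_s−ω_c) = −64(ω_r−ω_c),  ω_c=0, ω_r=1
Stage 1: ω_s = 0 − (64/26)(1−0) = -32/13
  ⇒ ω_s¹/ω_r¹ = -32/13
Stage 2: N_ring = 16 + 2·15 = 46
Stage 2: 16(ω_s−ω_c) = −46(ω_r−ω_c),  ω_s=0, ω_c=1
Stage 2: ω_r = 1 − (16/46)(0−1) = 31/23
  ⇒ ω_r²/ω_c² = 31/23
Coupling ω_c² = ω_s¹ ⇒ overall = -32/13 × 31/23 = -992/299

-992/299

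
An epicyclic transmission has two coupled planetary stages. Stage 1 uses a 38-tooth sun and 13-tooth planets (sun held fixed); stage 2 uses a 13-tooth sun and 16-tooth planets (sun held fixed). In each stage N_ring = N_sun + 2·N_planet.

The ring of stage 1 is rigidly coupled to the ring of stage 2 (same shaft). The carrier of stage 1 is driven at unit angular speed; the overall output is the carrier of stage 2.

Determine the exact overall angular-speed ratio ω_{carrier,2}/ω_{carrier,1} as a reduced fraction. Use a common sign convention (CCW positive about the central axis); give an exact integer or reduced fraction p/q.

2295/1856

Stage 1: N_ring = 38 + 2·13 = 64
Stage 1: 38(ω_s−ω_c) = −64(ω_r−ω_c),  ω_s=0, ω_c=1
Stage 1: ω_r = 1 − (38/64)(0−1) = 51/32
  ⇒ ω_r¹/ω_c¹ = 51/32
Stage 2: N_ring = 13 + 2·16 = 45
Stage 2: 13(ω_s−ω_c) = −45(ω_r−ω_c),  ω_s=0, ω_r=1
Stage 2: 13(0−ω_c) = −45(1−ω_c)  ⇒  58ω_c = 45  ⇒  ω_c = 45/58
  ⇒ ω_c²/ω_r² = 45/58
Coupling ω_r² = ω_r¹ ⇒ overall = 51/32 × 45/58 = 2295/1856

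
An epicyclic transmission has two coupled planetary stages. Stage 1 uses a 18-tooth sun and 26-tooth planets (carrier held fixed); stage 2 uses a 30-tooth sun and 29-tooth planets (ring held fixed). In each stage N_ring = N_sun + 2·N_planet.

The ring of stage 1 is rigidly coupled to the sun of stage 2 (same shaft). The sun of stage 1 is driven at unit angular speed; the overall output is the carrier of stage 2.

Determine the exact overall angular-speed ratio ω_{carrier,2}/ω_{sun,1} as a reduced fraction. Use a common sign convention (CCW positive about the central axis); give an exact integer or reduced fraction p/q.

Stage 1: N_ring = 18 + 2·26 = 70
Stage 1: 18(ω_s−ω_c) = −70(ω_r−ω_c),  ω_c=0, ω_s=1
Stage 1: ω_r = 0 − (18/70)(1−0) = -9/35
  ⇒ ω_r¹/ω_s¹ = -9/35
Stage 2: N_ring = 30 + 2·29 = 88
Stage 2: 30(ω_s−ω_c) = −88(ω_r−ω_c),  ω_r=0, ω_s=1
Stage 2: 30(1−ω_c) = −88(0−ω_c)  ⇒  118ω_c = 30  ⇒  ω_c = 15/59
  ⇒ ω_c²/ω_s² = 15/59
Coupling ω_s² = ω_r¹ ⇒ overall = -9/35 × 15/59 = -27/413

-27/413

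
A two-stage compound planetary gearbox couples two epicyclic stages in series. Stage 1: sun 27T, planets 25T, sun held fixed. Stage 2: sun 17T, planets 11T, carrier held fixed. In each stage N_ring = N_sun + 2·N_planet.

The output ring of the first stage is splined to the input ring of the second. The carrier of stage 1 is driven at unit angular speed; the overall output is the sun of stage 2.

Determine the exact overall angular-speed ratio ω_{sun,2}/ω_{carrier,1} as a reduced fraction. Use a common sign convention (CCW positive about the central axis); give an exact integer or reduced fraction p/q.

-4056/1309

Stage 1: N_ring = 27 + 2·25 = 77
Stage 1: 27(ω_s−ω_c) = −77(ω_r−ω_c),  ω_s=0, ω_c=1
Stage 1: ω_r = 1 − (27/77)(0−1) = 104/77
  ⇒ ω_r¹/ω_c¹ = 104/77
Stage 2: N_ring = 17 + 2·11 = 39
Stage 2: 17(ω_s−ω_c) = −39(ω_r−ω_c),  ω_c=0, ω_r=1
Stage 2: ω_s = 0 − (39/17)(1−0) = -39/17
  ⇒ ω_s²/ω_r² = -39/17
Coupling ω_r² = ω_r¹ ⇒ overall = 104/77 × -39/17 = -4056/1309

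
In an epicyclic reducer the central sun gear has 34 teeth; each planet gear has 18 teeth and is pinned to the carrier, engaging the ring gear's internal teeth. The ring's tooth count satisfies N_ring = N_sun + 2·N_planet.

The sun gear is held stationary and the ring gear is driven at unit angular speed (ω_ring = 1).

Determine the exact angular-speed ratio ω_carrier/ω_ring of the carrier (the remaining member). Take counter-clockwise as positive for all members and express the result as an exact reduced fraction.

35/52

N_ring = 34 + 2·18 = 70
34(ω_s−ω_c) = −70(ω_r−ω_c),  ω_s=0, ω_r=1
34(0−ω_c) = −70(1−ω_c)  ⇒  104ω_c = 70  ⇒  ω_c = 35/52
ω_c/ω_r = 35/52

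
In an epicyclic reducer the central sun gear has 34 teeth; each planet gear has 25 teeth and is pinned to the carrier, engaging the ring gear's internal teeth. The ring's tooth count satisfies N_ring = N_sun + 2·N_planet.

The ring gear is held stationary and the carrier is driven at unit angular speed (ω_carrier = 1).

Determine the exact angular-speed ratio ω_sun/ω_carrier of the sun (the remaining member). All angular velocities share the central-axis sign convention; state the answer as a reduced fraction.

59/17

N_ring = 34 + 2·25 = 84
34(ω_s−ω_c) = −84(ω_r−ω_c),  ω_r=0, ω_c=1
ω_s = 1 − (84/34)(0−1) = 59/17
ω_s/ω_c = 59/17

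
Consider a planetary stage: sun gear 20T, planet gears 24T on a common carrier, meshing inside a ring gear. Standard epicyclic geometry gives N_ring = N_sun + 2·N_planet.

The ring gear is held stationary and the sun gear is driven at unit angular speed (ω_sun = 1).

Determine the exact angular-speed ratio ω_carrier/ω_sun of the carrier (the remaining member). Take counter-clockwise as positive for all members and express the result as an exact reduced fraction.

5/22

N_ring = 20 + 2·24 = 68
20(ω_s−ω_c) = −68(ω_r−ω_c),  ω_r=0, ω_s=1
20(1−ω_c) = −68(0−ω_c)  ⇒  88ω_c = 20  ⇒  ω_c = 5/22
ω_c/ω_s = 5/22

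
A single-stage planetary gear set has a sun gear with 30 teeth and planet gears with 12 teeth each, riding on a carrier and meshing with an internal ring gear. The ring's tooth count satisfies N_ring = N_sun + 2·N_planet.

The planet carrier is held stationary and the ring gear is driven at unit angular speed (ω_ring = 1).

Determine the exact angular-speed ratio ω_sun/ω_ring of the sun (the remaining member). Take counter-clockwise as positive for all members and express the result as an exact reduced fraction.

-9/5

N_ring = 30 + 2·12 = 54
30(ω_s−ω_c) = −54(ω_r−ω_c),  ω_c=0, ω_r=1
ω_s = 0 − (54/30)(1−0) = -9/5
ω_s/ω_r = -9/5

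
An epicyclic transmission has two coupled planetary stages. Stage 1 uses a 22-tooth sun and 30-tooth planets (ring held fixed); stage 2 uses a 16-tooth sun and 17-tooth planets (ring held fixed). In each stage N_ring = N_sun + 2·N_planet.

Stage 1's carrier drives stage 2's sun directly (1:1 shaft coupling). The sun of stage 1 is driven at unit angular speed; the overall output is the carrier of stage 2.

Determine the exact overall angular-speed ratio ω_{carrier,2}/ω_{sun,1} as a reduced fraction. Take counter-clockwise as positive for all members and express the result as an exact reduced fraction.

2/39

Stage 1: N_ring = 22 + 2·30 = 82
Stage 1: 22(ω_s−ω_c) = −82(ω_r−ω_c),  ω_r=0, ω_s=1
Stage 1: 22(1−ω_c) = −82(0−ω_c)  ⇒  104ω_c = 22  ⇒  ω_c = 11/52
  ⇒ ω_c¹/ω_s¹ = 11/52
Stage 2: N_ring = 16 + 2·17 = 50
Stage 2: 16(ω_s−ω_c) = −50(ω_r−ω_c),  ω_r=0, ω_s=1
Stage 2: 16(1−ω_c) = −50(0−ω_c)  ⇒  66ω_c = 16  ⇒  ω_c = 8/33
  ⇒ ω_c²/ω_s² = 8/33
Coupling ω_s² = ω_c¹ ⇒ overall = 11/52 × 8/33 = 2/39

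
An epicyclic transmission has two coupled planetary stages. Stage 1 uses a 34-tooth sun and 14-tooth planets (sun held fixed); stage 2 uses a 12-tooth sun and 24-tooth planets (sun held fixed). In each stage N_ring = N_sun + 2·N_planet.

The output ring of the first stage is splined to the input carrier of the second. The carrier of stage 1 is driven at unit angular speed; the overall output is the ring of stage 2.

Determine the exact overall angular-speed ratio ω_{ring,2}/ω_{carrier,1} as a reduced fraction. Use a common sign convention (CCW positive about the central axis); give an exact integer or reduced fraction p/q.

288/155

Stage 1: N_ring = 34 + 2·14 = 62
Stage 1: 34(ω_s−ω_c) = −62(ω_r−ω_c),  ω_s=0, ω_c=1
Stage 1: ω_r = 1 − (34/62)(0−1) = 48/31
  ⇒ ω_r¹/ω_c¹ = 48/31
Stage 2: N_ring = 12 + 2·24 = 60
Stage 2: 12(ω_s−ω_c) = −60(ω_r−ω_c),  ω_s=0, ω_c=1
Stage 2: ω_r = 1 − (12/60)(0−1) = 6/5
  ⇒ ω_r²/ω_c² = 6/5
Coupling ω_c² = ω_r¹ ⇒ overall = 48/31 × 6/5 = 288/155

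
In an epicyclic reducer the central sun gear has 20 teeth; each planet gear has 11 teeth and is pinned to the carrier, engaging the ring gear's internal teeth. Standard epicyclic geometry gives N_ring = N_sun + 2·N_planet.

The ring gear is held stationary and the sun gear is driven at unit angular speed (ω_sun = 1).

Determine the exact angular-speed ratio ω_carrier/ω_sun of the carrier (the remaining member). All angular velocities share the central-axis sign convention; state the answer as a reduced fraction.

10/31

N_ring = 20 + 2·11 = 42
20(ω_s−ω_c) = −42(ω_r−ω_c),  ω_r=0, ω_s=1
20(1−ω_c) = −42(0−ω_c)  ⇒  62ω_c = 20  ⇒  ω_c = 10/31
ω_c/ω_s = 10/31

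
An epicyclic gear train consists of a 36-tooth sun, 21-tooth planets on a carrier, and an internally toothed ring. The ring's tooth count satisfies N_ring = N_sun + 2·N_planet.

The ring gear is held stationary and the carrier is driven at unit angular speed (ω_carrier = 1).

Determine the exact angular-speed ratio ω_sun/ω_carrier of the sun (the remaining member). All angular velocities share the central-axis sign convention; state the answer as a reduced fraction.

N_ring = 36 + 2·21 = 78
36(ω_s−ω_c) = −78(ω_r−ω_c),  ω_r=0, ω_c=1
ω_s = 1 − (78/36)(0−1) = 19/6
ω_s/ω_c = 19/6

19/6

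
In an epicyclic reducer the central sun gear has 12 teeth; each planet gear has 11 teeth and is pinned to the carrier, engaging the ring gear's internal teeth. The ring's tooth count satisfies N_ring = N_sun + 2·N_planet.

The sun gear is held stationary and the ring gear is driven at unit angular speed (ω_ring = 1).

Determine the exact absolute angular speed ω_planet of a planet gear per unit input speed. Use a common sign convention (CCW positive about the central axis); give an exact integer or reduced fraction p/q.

N_ring = 12 + 2·11 = 34
12(ω_s−ω_c) = −34(ω_r−ω_c),  ω_s=0, ω_r=1
12(0−ω_c) = −34(1−ω_c)  ⇒  46ω_c = 34  ⇒  ω_c = 17/23
sun–planet: 12·(0−17/23) = −11·(ω_p−ω_c)  ⇒  ω_p−ω_c = −(12/11)·(-17/23) = 204/253
ω_p = 17/23 + 204/253 = 17/11

17/11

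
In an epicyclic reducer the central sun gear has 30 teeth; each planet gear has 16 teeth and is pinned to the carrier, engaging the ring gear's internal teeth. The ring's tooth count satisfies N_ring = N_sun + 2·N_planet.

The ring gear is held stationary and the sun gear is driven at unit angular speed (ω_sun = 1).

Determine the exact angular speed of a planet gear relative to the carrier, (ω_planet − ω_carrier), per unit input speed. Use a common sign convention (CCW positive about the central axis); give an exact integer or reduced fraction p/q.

N_ring = 30 + 2·16 = 62
30(ω_s−ω_c) = −62(ω_r−ω_c),  ω_r=0, ω_s=1
30(1−ω_c) = −62(0−ω_c)  ⇒  92ω_c = 30  ⇒  ω_c = 15/46
sun–planet: 30·(1−15/46) = −16·(ω_p−ω_c)  ⇒  ω_p−ω_c = −(30/16)·(31/46) = -465/368

-465/368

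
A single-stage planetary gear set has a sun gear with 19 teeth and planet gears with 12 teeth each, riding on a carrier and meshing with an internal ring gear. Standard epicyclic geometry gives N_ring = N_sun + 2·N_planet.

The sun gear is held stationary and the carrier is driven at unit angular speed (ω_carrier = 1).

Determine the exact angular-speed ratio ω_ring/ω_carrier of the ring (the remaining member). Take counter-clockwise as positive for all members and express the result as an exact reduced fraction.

N_ring = 19 + 2·12 = 43
19(ω_s−ω_c) = −43(ω_r−ω_c),  ω_s=0, ω_c=1
ω_r = 1 − (19/43)(0−1) = 62/43
ω_r/ω_c = 62/43

62/43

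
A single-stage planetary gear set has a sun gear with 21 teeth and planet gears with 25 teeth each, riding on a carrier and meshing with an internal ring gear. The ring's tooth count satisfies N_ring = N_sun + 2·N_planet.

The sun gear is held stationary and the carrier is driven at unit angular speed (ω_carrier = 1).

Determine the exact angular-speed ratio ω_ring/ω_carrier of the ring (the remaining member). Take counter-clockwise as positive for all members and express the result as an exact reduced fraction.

N_ring = 21 + 2·25 = 71
21(ω_s−ω_c) = −71(ω_r−ω_c),  ω_s=0, ω_c=1
ω_r = 1 − (21/71)(0−1) = 92/71
ω_r/ω_c = 92/71

92/71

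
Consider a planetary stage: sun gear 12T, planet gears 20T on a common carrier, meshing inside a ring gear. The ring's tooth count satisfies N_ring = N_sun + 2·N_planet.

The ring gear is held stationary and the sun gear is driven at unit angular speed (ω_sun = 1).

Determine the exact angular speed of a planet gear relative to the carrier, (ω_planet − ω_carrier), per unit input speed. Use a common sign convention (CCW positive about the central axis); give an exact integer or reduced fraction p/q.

-39/80

N_ring = 12 + 2·20 = 52
12(ω_s−ω_c) = −52(ω_r−ω_c),  ω_r=0, ω_s=1
12(1−ω_c) = −52(0−ω_c)  ⇒  64ω_c = 12  ⇒  ω_c = 3/16
sun–planet: 12·(1−3/16) = −20·(ω_p−ω_c)  ⇒  ω_p−ω_c = −(12/20)·(13/16) = -39/80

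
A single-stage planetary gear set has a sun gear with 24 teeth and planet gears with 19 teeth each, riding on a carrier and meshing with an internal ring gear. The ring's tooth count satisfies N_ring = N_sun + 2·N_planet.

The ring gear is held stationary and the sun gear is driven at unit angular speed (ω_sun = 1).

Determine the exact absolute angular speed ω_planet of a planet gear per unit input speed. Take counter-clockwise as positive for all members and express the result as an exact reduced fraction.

N_ring = 24 + 2·19 = 62
24(ω_s−ω_c) = −62(ω_r−ω_c),  ω_r=0, ω_s=1
24(1−ω_c) = −62(0−ω_c)  ⇒  86ω_c = 24  ⇒  ω_c = 12/43
sun–planet: 24·(1−12/43) = −19·(ω_p−ω_c)  ⇒  ω_p−ω_c = −(24/19)·(31/43) = -744/817
ω_p = 12/43 − 744/817 = -12/19

-12/19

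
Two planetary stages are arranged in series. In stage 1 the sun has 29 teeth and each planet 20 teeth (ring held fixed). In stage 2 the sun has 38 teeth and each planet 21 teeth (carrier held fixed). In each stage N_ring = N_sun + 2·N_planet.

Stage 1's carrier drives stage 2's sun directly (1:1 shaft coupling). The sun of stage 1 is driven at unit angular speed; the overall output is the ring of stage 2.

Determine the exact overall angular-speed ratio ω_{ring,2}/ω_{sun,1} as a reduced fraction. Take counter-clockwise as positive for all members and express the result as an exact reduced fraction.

-551/3920

Stage 1: N_ring = 29 + 2·20 = 69
Stage 1: 29(ω_s−ω_c) = −69(ω_r−ω_c),  ω_r=0, ω_s=1
Stage 1: 29(1−ω_c) = −69(0−ω_c)  ⇒  98ω_c = 29  ⇒  ω_c = 29/98
  ⇒ ω_c¹/ω_s¹ = 29/98
Stage 2: N_ring = 38 + 2·21 = 80
Stage 2: 38(ω_s−ω_c) = −80(ω_r−ω_c),  ω_c=0, ω_s=1
Stage 2: ω_r = 0 − (38/80)(1−0) = -19/40
  ⇒ ω_r²/ω_s² = -19/40
Coupling ω_s² = ω_c¹ ⇒ overall = 29/98 × -19/40 = -551/3920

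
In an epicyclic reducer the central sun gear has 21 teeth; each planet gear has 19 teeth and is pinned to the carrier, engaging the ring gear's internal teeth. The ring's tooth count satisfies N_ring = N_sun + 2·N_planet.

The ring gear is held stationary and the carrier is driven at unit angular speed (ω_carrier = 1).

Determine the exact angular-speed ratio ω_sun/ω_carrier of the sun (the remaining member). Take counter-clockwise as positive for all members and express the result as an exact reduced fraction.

N_ring = 21 + 2·19 = 59
21(ω_s−ω_c) = −59(ω_r−ω_c),  ω_r=0, ω_c=1
ω_s = 1 − (59/21)(0−1) = 80/21
ω_s/ω_c = 80/21

80/21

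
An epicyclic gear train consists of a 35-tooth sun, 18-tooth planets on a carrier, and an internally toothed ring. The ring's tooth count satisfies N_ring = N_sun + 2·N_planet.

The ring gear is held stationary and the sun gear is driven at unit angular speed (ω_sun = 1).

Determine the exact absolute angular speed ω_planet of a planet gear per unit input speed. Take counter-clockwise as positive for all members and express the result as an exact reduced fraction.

N_ring = 35 + 2·18 = 71
35(ω_s−ω_c) = −71(ω_r−ω_c),  ω_r=0, ω_s=1
35(1−ω_c) = −71(0−ω_c)  ⇒  106ω_c = 35  ⇒  ω_c = 35/106
sun–planet: 35·(1−35/106) = −18·(ω_p−ω_c)  ⇒  ω_p−ω_c = −(35/18)·(71/106) = -2485/1908
ω_p = 35/106 − 2485/1908 = -35/36

-35/36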